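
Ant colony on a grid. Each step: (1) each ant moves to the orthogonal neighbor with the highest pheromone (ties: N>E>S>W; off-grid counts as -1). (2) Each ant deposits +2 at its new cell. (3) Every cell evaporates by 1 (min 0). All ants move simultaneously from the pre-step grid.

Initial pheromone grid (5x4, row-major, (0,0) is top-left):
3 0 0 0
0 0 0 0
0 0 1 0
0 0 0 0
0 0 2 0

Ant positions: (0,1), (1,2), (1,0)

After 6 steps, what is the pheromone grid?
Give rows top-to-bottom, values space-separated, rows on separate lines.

After step 1: ants at (0,0),(2,2),(0,0)
  6 0 0 0
  0 0 0 0
  0 0 2 0
  0 0 0 0
  0 0 1 0
After step 2: ants at (0,1),(1,2),(0,1)
  5 3 0 0
  0 0 1 0
  0 0 1 0
  0 0 0 0
  0 0 0 0
After step 3: ants at (0,0),(2,2),(0,0)
  8 2 0 0
  0 0 0 0
  0 0 2 0
  0 0 0 0
  0 0 0 0
After step 4: ants at (0,1),(1,2),(0,1)
  7 5 0 0
  0 0 1 0
  0 0 1 0
  0 0 0 0
  0 0 0 0
After step 5: ants at (0,0),(2,2),(0,0)
  10 4 0 0
  0 0 0 0
  0 0 2 0
  0 0 0 0
  0 0 0 0
After step 6: ants at (0,1),(1,2),(0,1)
  9 7 0 0
  0 0 1 0
  0 0 1 0
  0 0 0 0
  0 0 0 0

9 7 0 0
0 0 1 0
0 0 1 0
0 0 0 0
0 0 0 0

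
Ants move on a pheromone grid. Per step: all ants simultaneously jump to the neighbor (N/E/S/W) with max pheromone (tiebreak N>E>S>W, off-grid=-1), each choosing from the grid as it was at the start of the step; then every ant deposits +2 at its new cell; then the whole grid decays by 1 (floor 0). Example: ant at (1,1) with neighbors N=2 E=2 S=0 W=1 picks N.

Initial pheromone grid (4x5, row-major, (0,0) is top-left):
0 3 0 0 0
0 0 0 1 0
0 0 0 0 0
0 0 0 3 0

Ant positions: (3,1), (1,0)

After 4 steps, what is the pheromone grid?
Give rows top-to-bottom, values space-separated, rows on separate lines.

After step 1: ants at (2,1),(0,0)
  1 2 0 0 0
  0 0 0 0 0
  0 1 0 0 0
  0 0 0 2 0
After step 2: ants at (1,1),(0,1)
  0 3 0 0 0
  0 1 0 0 0
  0 0 0 0 0
  0 0 0 1 0
After step 3: ants at (0,1),(1,1)
  0 4 0 0 0
  0 2 0 0 0
  0 0 0 0 0
  0 0 0 0 0
After step 4: ants at (1,1),(0,1)
  0 5 0 0 0
  0 3 0 0 0
  0 0 0 0 0
  0 0 0 0 0

0 5 0 0 0
0 3 0 0 0
0 0 0 0 0
0 0 0 0 0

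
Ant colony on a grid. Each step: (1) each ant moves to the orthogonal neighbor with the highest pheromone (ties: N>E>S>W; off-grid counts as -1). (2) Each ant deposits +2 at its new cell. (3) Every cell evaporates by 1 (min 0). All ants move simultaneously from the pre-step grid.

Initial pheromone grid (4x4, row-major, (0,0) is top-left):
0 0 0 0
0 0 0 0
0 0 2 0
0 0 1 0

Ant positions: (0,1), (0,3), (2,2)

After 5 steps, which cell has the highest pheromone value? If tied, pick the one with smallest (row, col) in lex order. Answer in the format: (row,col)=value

Step 1: ant0:(0,1)->E->(0,2) | ant1:(0,3)->S->(1,3) | ant2:(2,2)->S->(3,2)
  grid max=2 at (3,2)
Step 2: ant0:(0,2)->E->(0,3) | ant1:(1,3)->N->(0,3) | ant2:(3,2)->N->(2,2)
  grid max=3 at (0,3)
Step 3: ant0:(0,3)->S->(1,3) | ant1:(0,3)->S->(1,3) | ant2:(2,2)->S->(3,2)
  grid max=3 at (1,3)
Step 4: ant0:(1,3)->N->(0,3) | ant1:(1,3)->N->(0,3) | ant2:(3,2)->N->(2,2)
  grid max=5 at (0,3)
Step 5: ant0:(0,3)->S->(1,3) | ant1:(0,3)->S->(1,3) | ant2:(2,2)->S->(3,2)
  grid max=5 at (1,3)
Final grid:
  0 0 0 4
  0 0 0 5
  0 0 1 0
  0 0 2 0
Max pheromone 5 at (1,3)

Answer: (1,3)=5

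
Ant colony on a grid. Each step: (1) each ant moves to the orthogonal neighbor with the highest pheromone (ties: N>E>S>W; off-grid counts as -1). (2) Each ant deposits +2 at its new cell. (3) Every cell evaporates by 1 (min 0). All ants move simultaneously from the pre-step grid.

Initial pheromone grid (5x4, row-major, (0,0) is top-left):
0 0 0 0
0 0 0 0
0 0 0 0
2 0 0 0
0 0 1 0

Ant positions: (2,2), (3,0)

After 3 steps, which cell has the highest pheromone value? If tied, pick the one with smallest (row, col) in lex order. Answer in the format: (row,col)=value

Step 1: ant0:(2,2)->N->(1,2) | ant1:(3,0)->N->(2,0)
  grid max=1 at (1,2)
Step 2: ant0:(1,2)->N->(0,2) | ant1:(2,0)->S->(3,0)
  grid max=2 at (3,0)
Step 3: ant0:(0,2)->E->(0,3) | ant1:(3,0)->N->(2,0)
  grid max=1 at (0,3)
Final grid:
  0 0 0 1
  0 0 0 0
  1 0 0 0
  1 0 0 0
  0 0 0 0
Max pheromone 1 at (0,3)

Answer: (0,3)=1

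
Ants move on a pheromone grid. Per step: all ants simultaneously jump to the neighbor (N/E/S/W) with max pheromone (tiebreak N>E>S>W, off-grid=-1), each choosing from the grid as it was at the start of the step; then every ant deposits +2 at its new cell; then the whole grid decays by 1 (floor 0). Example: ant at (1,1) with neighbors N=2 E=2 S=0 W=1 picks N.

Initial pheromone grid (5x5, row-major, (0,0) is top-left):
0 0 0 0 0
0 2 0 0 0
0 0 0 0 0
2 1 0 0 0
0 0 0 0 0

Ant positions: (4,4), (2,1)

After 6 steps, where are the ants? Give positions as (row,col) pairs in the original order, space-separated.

Step 1: ant0:(4,4)->N->(3,4) | ant1:(2,1)->N->(1,1)
  grid max=3 at (1,1)
Step 2: ant0:(3,4)->N->(2,4) | ant1:(1,1)->N->(0,1)
  grid max=2 at (1,1)
Step 3: ant0:(2,4)->N->(1,4) | ant1:(0,1)->S->(1,1)
  grid max=3 at (1,1)
Step 4: ant0:(1,4)->N->(0,4) | ant1:(1,1)->N->(0,1)
  grid max=2 at (1,1)
Step 5: ant0:(0,4)->S->(1,4) | ant1:(0,1)->S->(1,1)
  grid max=3 at (1,1)
Step 6: ant0:(1,4)->N->(0,4) | ant1:(1,1)->N->(0,1)
  grid max=2 at (1,1)

(0,4) (0,1)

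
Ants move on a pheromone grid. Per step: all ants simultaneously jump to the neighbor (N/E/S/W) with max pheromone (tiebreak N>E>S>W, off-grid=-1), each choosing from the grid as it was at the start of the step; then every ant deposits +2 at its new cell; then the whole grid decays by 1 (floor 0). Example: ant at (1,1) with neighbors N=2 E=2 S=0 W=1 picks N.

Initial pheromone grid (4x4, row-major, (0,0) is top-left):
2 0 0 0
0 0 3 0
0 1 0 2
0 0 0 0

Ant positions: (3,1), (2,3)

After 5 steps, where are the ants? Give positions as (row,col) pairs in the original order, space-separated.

Step 1: ant0:(3,1)->N->(2,1) | ant1:(2,3)->N->(1,3)
  grid max=2 at (1,2)
Step 2: ant0:(2,1)->N->(1,1) | ant1:(1,3)->W->(1,2)
  grid max=3 at (1,2)
Step 3: ant0:(1,1)->E->(1,2) | ant1:(1,2)->W->(1,1)
  grid max=4 at (1,2)
Step 4: ant0:(1,2)->W->(1,1) | ant1:(1,1)->E->(1,2)
  grid max=5 at (1,2)
Step 5: ant0:(1,1)->E->(1,2) | ant1:(1,2)->W->(1,1)
  grid max=6 at (1,2)

(1,2) (1,1)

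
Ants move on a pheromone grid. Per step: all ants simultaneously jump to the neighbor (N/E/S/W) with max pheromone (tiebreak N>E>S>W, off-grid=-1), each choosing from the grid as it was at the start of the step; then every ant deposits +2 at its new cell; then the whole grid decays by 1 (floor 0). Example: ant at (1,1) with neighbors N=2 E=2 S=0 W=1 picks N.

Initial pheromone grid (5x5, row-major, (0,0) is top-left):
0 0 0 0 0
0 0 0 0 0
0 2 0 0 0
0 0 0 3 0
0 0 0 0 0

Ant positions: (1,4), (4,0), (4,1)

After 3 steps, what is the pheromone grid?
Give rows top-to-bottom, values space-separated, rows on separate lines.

After step 1: ants at (0,4),(3,0),(3,1)
  0 0 0 0 1
  0 0 0 0 0
  0 1 0 0 0
  1 1 0 2 0
  0 0 0 0 0
After step 2: ants at (1,4),(3,1),(2,1)
  0 0 0 0 0
  0 0 0 0 1
  0 2 0 0 0
  0 2 0 1 0
  0 0 0 0 0
After step 3: ants at (0,4),(2,1),(3,1)
  0 0 0 0 1
  0 0 0 0 0
  0 3 0 0 0
  0 3 0 0 0
  0 0 0 0 0

0 0 0 0 1
0 0 0 0 0
0 3 0 0 0
0 3 0 0 0
0 0 0 0 0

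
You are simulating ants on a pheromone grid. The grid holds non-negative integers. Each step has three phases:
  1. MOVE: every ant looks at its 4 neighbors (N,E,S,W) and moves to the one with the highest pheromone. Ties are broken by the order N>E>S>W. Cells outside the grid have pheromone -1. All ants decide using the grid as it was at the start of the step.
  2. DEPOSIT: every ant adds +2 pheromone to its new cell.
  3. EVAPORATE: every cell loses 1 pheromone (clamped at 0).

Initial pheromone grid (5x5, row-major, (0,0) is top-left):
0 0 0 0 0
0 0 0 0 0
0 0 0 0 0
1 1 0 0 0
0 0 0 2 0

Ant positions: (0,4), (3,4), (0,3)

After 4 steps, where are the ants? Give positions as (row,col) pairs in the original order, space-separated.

Step 1: ant0:(0,4)->S->(1,4) | ant1:(3,4)->N->(2,4) | ant2:(0,3)->E->(0,4)
  grid max=1 at (0,4)
Step 2: ant0:(1,4)->N->(0,4) | ant1:(2,4)->N->(1,4) | ant2:(0,4)->S->(1,4)
  grid max=4 at (1,4)
Step 3: ant0:(0,4)->S->(1,4) | ant1:(1,4)->N->(0,4) | ant2:(1,4)->N->(0,4)
  grid max=5 at (0,4)
Step 4: ant0:(1,4)->N->(0,4) | ant1:(0,4)->S->(1,4) | ant2:(0,4)->S->(1,4)
  grid max=8 at (1,4)

(0,4) (1,4) (1,4)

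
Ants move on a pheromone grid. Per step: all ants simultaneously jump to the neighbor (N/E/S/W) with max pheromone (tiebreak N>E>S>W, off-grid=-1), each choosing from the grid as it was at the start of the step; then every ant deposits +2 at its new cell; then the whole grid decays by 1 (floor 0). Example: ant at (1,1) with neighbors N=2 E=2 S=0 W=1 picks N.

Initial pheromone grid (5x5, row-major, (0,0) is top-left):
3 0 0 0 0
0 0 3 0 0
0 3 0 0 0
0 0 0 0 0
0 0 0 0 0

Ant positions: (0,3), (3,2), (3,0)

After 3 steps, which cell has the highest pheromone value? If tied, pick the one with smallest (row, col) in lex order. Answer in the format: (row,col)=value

Answer: (1,2)=2

Derivation:
Step 1: ant0:(0,3)->E->(0,4) | ant1:(3,2)->N->(2,2) | ant2:(3,0)->N->(2,0)
  grid max=2 at (0,0)
Step 2: ant0:(0,4)->S->(1,4) | ant1:(2,2)->N->(1,2) | ant2:(2,0)->E->(2,1)
  grid max=3 at (1,2)
Step 3: ant0:(1,4)->N->(0,4) | ant1:(1,2)->N->(0,2) | ant2:(2,1)->N->(1,1)
  grid max=2 at (1,2)
Final grid:
  0 0 1 0 1
  0 1 2 0 0
  0 2 0 0 0
  0 0 0 0 0
  0 0 0 0 0
Max pheromone 2 at (1,2)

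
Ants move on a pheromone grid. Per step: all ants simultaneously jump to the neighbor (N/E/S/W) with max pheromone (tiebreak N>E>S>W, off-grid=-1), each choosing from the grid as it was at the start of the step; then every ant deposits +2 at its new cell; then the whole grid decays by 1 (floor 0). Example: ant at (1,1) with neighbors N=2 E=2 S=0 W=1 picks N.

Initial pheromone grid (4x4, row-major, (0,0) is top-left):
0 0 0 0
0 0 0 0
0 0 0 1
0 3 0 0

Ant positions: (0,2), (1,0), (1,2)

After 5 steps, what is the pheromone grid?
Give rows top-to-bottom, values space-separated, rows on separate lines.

After step 1: ants at (0,3),(0,0),(0,2)
  1 0 1 1
  0 0 0 0
  0 0 0 0
  0 2 0 0
After step 2: ants at (0,2),(0,1),(0,3)
  0 1 2 2
  0 0 0 0
  0 0 0 0
  0 1 0 0
After step 3: ants at (0,3),(0,2),(0,2)
  0 0 5 3
  0 0 0 0
  0 0 0 0
  0 0 0 0
After step 4: ants at (0,2),(0,3),(0,3)
  0 0 6 6
  0 0 0 0
  0 0 0 0
  0 0 0 0
After step 5: ants at (0,3),(0,2),(0,2)
  0 0 9 7
  0 0 0 0
  0 0 0 0
  0 0 0 0

0 0 9 7
0 0 0 0
0 0 0 0
0 0 0 0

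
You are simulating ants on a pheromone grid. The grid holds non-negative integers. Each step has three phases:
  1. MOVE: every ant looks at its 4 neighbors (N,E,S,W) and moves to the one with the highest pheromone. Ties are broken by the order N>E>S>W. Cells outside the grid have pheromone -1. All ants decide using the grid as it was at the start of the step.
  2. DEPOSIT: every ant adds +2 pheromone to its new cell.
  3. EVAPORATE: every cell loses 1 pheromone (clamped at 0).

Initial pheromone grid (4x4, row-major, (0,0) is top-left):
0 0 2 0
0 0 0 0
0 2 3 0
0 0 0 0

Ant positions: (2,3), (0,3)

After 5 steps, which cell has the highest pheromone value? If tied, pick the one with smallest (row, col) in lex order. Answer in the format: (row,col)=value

Step 1: ant0:(2,3)->W->(2,2) | ant1:(0,3)->W->(0,2)
  grid max=4 at (2,2)
Step 2: ant0:(2,2)->W->(2,1) | ant1:(0,2)->E->(0,3)
  grid max=3 at (2,2)
Step 3: ant0:(2,1)->E->(2,2) | ant1:(0,3)->W->(0,2)
  grid max=4 at (2,2)
Step 4: ant0:(2,2)->W->(2,1) | ant1:(0,2)->E->(0,3)
  grid max=3 at (2,2)
Step 5: ant0:(2,1)->E->(2,2) | ant1:(0,3)->W->(0,2)
  grid max=4 at (2,2)
Final grid:
  0 0 3 0
  0 0 0 0
  0 1 4 0
  0 0 0 0
Max pheromone 4 at (2,2)

Answer: (2,2)=4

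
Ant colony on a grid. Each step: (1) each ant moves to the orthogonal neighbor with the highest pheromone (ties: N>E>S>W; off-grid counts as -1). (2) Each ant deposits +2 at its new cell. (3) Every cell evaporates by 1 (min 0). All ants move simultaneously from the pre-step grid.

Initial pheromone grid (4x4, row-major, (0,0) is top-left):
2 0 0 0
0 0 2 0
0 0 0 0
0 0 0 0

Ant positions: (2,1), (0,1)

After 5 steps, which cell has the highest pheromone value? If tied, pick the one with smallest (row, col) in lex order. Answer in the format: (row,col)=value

Step 1: ant0:(2,1)->N->(1,1) | ant1:(0,1)->W->(0,0)
  grid max=3 at (0,0)
Step 2: ant0:(1,1)->E->(1,2) | ant1:(0,0)->E->(0,1)
  grid max=2 at (0,0)
Step 3: ant0:(1,2)->N->(0,2) | ant1:(0,1)->W->(0,0)
  grid max=3 at (0,0)
Step 4: ant0:(0,2)->S->(1,2) | ant1:(0,0)->E->(0,1)
  grid max=2 at (0,0)
Step 5: ant0:(1,2)->N->(0,2) | ant1:(0,1)->W->(0,0)
  grid max=3 at (0,0)
Final grid:
  3 0 1 0
  0 0 1 0
  0 0 0 0
  0 0 0 0
Max pheromone 3 at (0,0)

Answer: (0,0)=3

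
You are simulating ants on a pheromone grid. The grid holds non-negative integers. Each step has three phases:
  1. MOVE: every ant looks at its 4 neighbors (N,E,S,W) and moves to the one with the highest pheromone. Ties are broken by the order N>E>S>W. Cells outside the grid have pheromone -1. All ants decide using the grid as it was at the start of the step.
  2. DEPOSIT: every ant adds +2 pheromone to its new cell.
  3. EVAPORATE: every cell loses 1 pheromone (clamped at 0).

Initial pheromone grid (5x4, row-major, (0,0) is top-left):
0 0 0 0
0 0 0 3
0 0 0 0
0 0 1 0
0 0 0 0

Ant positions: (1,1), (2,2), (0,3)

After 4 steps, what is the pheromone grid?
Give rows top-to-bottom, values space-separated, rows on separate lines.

After step 1: ants at (0,1),(3,2),(1,3)
  0 1 0 0
  0 0 0 4
  0 0 0 0
  0 0 2 0
  0 0 0 0
After step 2: ants at (0,2),(2,2),(0,3)
  0 0 1 1
  0 0 0 3
  0 0 1 0
  0 0 1 0
  0 0 0 0
After step 3: ants at (0,3),(3,2),(1,3)
  0 0 0 2
  0 0 0 4
  0 0 0 0
  0 0 2 0
  0 0 0 0
After step 4: ants at (1,3),(2,2),(0,3)
  0 0 0 3
  0 0 0 5
  0 0 1 0
  0 0 1 0
  0 0 0 0

0 0 0 3
0 0 0 5
0 0 1 0
0 0 1 0
0 0 0 0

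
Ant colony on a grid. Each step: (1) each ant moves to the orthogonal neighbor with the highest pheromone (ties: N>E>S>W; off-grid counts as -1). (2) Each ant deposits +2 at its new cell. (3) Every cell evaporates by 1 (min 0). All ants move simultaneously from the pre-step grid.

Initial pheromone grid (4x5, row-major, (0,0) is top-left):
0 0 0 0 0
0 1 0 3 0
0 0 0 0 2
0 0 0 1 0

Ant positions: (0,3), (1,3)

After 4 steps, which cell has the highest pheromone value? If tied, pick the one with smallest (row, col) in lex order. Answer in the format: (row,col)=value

Answer: (1,3)=7

Derivation:
Step 1: ant0:(0,3)->S->(1,3) | ant1:(1,3)->N->(0,3)
  grid max=4 at (1,3)
Step 2: ant0:(1,3)->N->(0,3) | ant1:(0,3)->S->(1,3)
  grid max=5 at (1,3)
Step 3: ant0:(0,3)->S->(1,3) | ant1:(1,3)->N->(0,3)
  grid max=6 at (1,3)
Step 4: ant0:(1,3)->N->(0,3) | ant1:(0,3)->S->(1,3)
  grid max=7 at (1,3)
Final grid:
  0 0 0 4 0
  0 0 0 7 0
  0 0 0 0 0
  0 0 0 0 0
Max pheromone 7 at (1,3)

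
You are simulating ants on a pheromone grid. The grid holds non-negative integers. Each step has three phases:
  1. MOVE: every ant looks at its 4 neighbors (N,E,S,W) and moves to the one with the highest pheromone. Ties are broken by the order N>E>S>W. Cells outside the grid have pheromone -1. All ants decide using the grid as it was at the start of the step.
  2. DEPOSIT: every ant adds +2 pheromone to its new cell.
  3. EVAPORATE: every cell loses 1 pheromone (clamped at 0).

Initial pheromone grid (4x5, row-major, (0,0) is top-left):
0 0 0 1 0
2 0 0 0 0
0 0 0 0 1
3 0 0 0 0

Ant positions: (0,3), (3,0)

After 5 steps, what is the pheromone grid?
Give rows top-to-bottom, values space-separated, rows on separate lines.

After step 1: ants at (0,4),(2,0)
  0 0 0 0 1
  1 0 0 0 0
  1 0 0 0 0
  2 0 0 0 0
After step 2: ants at (1,4),(3,0)
  0 0 0 0 0
  0 0 0 0 1
  0 0 0 0 0
  3 0 0 0 0
After step 3: ants at (0,4),(2,0)
  0 0 0 0 1
  0 0 0 0 0
  1 0 0 0 0
  2 0 0 0 0
After step 4: ants at (1,4),(3,0)
  0 0 0 0 0
  0 0 0 0 1
  0 0 0 0 0
  3 0 0 0 0
After step 5: ants at (0,4),(2,0)
  0 0 0 0 1
  0 0 0 0 0
  1 0 0 0 0
  2 0 0 0 0

0 0 0 0 1
0 0 0 0 0
1 0 0 0 0
2 0 0 0 0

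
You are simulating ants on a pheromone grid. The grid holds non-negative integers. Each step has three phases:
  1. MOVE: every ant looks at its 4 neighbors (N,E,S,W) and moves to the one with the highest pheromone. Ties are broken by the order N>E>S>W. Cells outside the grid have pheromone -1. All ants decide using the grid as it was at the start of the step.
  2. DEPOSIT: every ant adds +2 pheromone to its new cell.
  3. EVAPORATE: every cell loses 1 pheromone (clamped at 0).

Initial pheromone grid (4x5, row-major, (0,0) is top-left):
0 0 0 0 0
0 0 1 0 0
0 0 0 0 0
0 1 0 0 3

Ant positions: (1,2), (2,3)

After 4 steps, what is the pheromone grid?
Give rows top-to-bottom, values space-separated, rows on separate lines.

After step 1: ants at (0,2),(1,3)
  0 0 1 0 0
  0 0 0 1 0
  0 0 0 0 0
  0 0 0 0 2
After step 2: ants at (0,3),(0,3)
  0 0 0 3 0
  0 0 0 0 0
  0 0 0 0 0
  0 0 0 0 1
After step 3: ants at (0,4),(0,4)
  0 0 0 2 3
  0 0 0 0 0
  0 0 0 0 0
  0 0 0 0 0
After step 4: ants at (0,3),(0,3)
  0 0 0 5 2
  0 0 0 0 0
  0 0 0 0 0
  0 0 0 0 0

0 0 0 5 2
0 0 0 0 0
0 0 0 0 0
0 0 0 0 0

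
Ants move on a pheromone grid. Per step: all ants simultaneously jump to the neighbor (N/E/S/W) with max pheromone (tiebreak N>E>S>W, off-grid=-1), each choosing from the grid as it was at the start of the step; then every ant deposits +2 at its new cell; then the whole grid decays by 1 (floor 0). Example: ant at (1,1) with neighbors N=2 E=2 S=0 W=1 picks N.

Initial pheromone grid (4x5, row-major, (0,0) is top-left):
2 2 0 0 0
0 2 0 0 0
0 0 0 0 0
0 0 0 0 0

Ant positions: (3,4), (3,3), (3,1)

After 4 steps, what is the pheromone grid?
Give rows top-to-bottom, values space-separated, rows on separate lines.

After step 1: ants at (2,4),(2,3),(2,1)
  1 1 0 0 0
  0 1 0 0 0
  0 1 0 1 1
  0 0 0 0 0
After step 2: ants at (2,3),(2,4),(1,1)
  0 0 0 0 0
  0 2 0 0 0
  0 0 0 2 2
  0 0 0 0 0
After step 3: ants at (2,4),(2,3),(0,1)
  0 1 0 0 0
  0 1 0 0 0
  0 0 0 3 3
  0 0 0 0 0
After step 4: ants at (2,3),(2,4),(1,1)
  0 0 0 0 0
  0 2 0 0 0
  0 0 0 4 4
  0 0 0 0 0

0 0 0 0 0
0 2 0 0 0
0 0 0 4 4
0 0 0 0 0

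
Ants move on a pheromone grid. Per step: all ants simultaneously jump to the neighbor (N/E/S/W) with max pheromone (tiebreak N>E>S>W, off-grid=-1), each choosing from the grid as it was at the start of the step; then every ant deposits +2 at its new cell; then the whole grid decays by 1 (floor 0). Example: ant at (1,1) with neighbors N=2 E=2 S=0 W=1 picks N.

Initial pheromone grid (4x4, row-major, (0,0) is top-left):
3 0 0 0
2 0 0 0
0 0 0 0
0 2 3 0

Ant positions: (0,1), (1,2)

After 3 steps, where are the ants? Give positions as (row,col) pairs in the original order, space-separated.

Step 1: ant0:(0,1)->W->(0,0) | ant1:(1,2)->N->(0,2)
  grid max=4 at (0,0)
Step 2: ant0:(0,0)->S->(1,0) | ant1:(0,2)->E->(0,3)
  grid max=3 at (0,0)
Step 3: ant0:(1,0)->N->(0,0) | ant1:(0,3)->S->(1,3)
  grid max=4 at (0,0)

(0,0) (1,3)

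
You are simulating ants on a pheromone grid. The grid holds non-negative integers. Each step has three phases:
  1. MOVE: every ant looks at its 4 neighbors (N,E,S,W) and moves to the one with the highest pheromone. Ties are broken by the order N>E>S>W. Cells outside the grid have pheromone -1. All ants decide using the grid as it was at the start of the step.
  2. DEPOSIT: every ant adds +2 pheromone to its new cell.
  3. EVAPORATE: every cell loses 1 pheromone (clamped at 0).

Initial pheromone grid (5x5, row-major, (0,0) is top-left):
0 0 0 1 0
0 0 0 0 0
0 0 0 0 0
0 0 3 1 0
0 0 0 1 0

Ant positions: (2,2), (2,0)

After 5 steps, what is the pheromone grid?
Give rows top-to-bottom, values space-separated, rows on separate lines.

After step 1: ants at (3,2),(1,0)
  0 0 0 0 0
  1 0 0 0 0
  0 0 0 0 0
  0 0 4 0 0
  0 0 0 0 0
After step 2: ants at (2,2),(0,0)
  1 0 0 0 0
  0 0 0 0 0
  0 0 1 0 0
  0 0 3 0 0
  0 0 0 0 0
After step 3: ants at (3,2),(0,1)
  0 1 0 0 0
  0 0 0 0 0
  0 0 0 0 0
  0 0 4 0 0
  0 0 0 0 0
After step 4: ants at (2,2),(0,2)
  0 0 1 0 0
  0 0 0 0 0
  0 0 1 0 0
  0 0 3 0 0
  0 0 0 0 0
After step 5: ants at (3,2),(0,3)
  0 0 0 1 0
  0 0 0 0 0
  0 0 0 0 0
  0 0 4 0 0
  0 0 0 0 0

0 0 0 1 0
0 0 0 0 0
0 0 0 0 0
0 0 4 0 0
0 0 0 0 0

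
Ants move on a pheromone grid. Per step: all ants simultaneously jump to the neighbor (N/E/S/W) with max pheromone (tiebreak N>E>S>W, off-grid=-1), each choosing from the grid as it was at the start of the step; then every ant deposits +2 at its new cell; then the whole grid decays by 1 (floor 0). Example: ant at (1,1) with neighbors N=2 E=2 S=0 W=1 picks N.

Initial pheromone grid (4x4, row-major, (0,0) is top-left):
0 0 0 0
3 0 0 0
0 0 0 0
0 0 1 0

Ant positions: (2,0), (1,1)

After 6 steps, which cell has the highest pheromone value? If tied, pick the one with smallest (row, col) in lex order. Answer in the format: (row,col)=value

Answer: (1,0)=9

Derivation:
Step 1: ant0:(2,0)->N->(1,0) | ant1:(1,1)->W->(1,0)
  grid max=6 at (1,0)
Step 2: ant0:(1,0)->N->(0,0) | ant1:(1,0)->N->(0,0)
  grid max=5 at (1,0)
Step 3: ant0:(0,0)->S->(1,0) | ant1:(0,0)->S->(1,0)
  grid max=8 at (1,0)
Step 4: ant0:(1,0)->N->(0,0) | ant1:(1,0)->N->(0,0)
  grid max=7 at (1,0)
Step 5: ant0:(0,0)->S->(1,0) | ant1:(0,0)->S->(1,0)
  grid max=10 at (1,0)
Step 6: ant0:(1,0)->N->(0,0) | ant1:(1,0)->N->(0,0)
  grid max=9 at (1,0)
Final grid:
  7 0 0 0
  9 0 0 0
  0 0 0 0
  0 0 0 0
Max pheromone 9 at (1,0)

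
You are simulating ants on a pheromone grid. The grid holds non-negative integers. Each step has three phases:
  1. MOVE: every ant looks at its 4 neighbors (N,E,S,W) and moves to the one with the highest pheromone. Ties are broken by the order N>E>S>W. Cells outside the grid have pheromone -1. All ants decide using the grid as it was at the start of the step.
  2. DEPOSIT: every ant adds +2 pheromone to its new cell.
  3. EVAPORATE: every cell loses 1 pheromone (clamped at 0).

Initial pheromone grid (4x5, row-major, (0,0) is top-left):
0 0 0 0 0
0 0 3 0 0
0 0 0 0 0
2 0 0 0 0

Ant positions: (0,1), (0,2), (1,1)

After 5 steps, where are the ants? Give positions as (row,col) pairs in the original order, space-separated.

Step 1: ant0:(0,1)->E->(0,2) | ant1:(0,2)->S->(1,2) | ant2:(1,1)->E->(1,2)
  grid max=6 at (1,2)
Step 2: ant0:(0,2)->S->(1,2) | ant1:(1,2)->N->(0,2) | ant2:(1,2)->N->(0,2)
  grid max=7 at (1,2)
Step 3: ant0:(1,2)->N->(0,2) | ant1:(0,2)->S->(1,2) | ant2:(0,2)->S->(1,2)
  grid max=10 at (1,2)
Step 4: ant0:(0,2)->S->(1,2) | ant1:(1,2)->N->(0,2) | ant2:(1,2)->N->(0,2)
  grid max=11 at (1,2)
Step 5: ant0:(1,2)->N->(0,2) | ant1:(0,2)->S->(1,2) | ant2:(0,2)->S->(1,2)
  grid max=14 at (1,2)

(0,2) (1,2) (1,2)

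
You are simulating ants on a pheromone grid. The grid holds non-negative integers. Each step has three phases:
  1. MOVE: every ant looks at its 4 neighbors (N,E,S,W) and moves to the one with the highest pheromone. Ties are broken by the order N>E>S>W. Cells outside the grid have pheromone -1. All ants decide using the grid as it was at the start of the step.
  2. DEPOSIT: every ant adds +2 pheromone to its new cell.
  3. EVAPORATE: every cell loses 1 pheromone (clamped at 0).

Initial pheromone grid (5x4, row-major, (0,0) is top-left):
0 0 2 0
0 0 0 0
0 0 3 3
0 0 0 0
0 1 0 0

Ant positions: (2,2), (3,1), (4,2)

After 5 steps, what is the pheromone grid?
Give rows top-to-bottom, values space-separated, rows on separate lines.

After step 1: ants at (2,3),(4,1),(4,1)
  0 0 1 0
  0 0 0 0
  0 0 2 4
  0 0 0 0
  0 4 0 0
After step 2: ants at (2,2),(3,1),(3,1)
  0 0 0 0
  0 0 0 0
  0 0 3 3
  0 3 0 0
  0 3 0 0
After step 3: ants at (2,3),(4,1),(4,1)
  0 0 0 0
  0 0 0 0
  0 0 2 4
  0 2 0 0
  0 6 0 0
After step 4: ants at (2,2),(3,1),(3,1)
  0 0 0 0
  0 0 0 0
  0 0 3 3
  0 5 0 0
  0 5 0 0
After step 5: ants at (2,3),(4,1),(4,1)
  0 0 0 0
  0 0 0 0
  0 0 2 4
  0 4 0 0
  0 8 0 0

0 0 0 0
0 0 0 0
0 0 2 4
0 4 0 0
0 8 0 0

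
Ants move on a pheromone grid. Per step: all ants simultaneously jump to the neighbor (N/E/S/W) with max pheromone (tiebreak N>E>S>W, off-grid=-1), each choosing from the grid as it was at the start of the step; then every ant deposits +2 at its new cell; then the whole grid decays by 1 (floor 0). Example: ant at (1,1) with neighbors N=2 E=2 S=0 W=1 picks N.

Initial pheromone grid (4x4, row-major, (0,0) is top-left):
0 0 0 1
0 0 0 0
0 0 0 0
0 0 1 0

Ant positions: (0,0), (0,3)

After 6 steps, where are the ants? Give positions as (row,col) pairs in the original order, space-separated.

Step 1: ant0:(0,0)->E->(0,1) | ant1:(0,3)->S->(1,3)
  grid max=1 at (0,1)
Step 2: ant0:(0,1)->E->(0,2) | ant1:(1,3)->N->(0,3)
  grid max=1 at (0,2)
Step 3: ant0:(0,2)->E->(0,3) | ant1:(0,3)->W->(0,2)
  grid max=2 at (0,2)
Step 4: ant0:(0,3)->W->(0,2) | ant1:(0,2)->E->(0,3)
  grid max=3 at (0,2)
Step 5: ant0:(0,2)->E->(0,3) | ant1:(0,3)->W->(0,2)
  grid max=4 at (0,2)
Step 6: ant0:(0,3)->W->(0,2) | ant1:(0,2)->E->(0,3)
  grid max=5 at (0,2)

(0,2) (0,3)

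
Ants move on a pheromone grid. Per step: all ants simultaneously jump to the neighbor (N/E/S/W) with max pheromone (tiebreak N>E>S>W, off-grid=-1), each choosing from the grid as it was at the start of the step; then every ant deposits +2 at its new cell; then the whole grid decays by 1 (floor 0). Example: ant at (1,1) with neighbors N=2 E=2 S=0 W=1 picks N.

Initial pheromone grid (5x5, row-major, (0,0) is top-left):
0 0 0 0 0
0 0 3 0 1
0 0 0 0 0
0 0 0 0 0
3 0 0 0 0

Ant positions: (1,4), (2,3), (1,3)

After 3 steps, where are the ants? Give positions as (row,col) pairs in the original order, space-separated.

Step 1: ant0:(1,4)->N->(0,4) | ant1:(2,3)->N->(1,3) | ant2:(1,3)->W->(1,2)
  grid max=4 at (1,2)
Step 2: ant0:(0,4)->S->(1,4) | ant1:(1,3)->W->(1,2) | ant2:(1,2)->E->(1,3)
  grid max=5 at (1,2)
Step 3: ant0:(1,4)->W->(1,3) | ant1:(1,2)->E->(1,3) | ant2:(1,3)->W->(1,2)
  grid max=6 at (1,2)

(1,3) (1,3) (1,2)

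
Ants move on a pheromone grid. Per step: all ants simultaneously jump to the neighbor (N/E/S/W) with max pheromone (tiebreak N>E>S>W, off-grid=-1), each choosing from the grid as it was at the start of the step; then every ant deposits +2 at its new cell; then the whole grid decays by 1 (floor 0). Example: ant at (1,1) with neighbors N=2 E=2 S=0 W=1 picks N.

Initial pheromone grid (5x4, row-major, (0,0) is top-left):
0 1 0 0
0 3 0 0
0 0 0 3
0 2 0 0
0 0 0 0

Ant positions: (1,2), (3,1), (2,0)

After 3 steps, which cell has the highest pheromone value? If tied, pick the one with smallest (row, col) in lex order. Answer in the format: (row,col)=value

Step 1: ant0:(1,2)->W->(1,1) | ant1:(3,1)->N->(2,1) | ant2:(2,0)->N->(1,0)
  grid max=4 at (1,1)
Step 2: ant0:(1,1)->S->(2,1) | ant1:(2,1)->N->(1,1) | ant2:(1,0)->E->(1,1)
  grid max=7 at (1,1)
Step 3: ant0:(2,1)->N->(1,1) | ant1:(1,1)->S->(2,1) | ant2:(1,1)->S->(2,1)
  grid max=8 at (1,1)
Final grid:
  0 0 0 0
  0 8 0 0
  0 5 0 0
  0 0 0 0
  0 0 0 0
Max pheromone 8 at (1,1)

Answer: (1,1)=8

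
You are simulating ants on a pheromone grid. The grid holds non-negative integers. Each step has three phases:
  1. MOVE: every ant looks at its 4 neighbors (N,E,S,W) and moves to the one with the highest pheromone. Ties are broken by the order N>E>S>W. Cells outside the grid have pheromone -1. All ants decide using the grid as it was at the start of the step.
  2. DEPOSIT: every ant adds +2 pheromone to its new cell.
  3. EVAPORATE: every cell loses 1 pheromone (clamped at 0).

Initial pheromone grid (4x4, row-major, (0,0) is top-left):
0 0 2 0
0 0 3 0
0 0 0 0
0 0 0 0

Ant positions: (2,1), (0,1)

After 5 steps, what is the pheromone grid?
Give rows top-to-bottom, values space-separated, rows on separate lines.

After step 1: ants at (1,1),(0,2)
  0 0 3 0
  0 1 2 0
  0 0 0 0
  0 0 0 0
After step 2: ants at (1,2),(1,2)
  0 0 2 0
  0 0 5 0
  0 0 0 0
  0 0 0 0
After step 3: ants at (0,2),(0,2)
  0 0 5 0
  0 0 4 0
  0 0 0 0
  0 0 0 0
After step 4: ants at (1,2),(1,2)
  0 0 4 0
  0 0 7 0
  0 0 0 0
  0 0 0 0
After step 5: ants at (0,2),(0,2)
  0 0 7 0
  0 0 6 0
  0 0 0 0
  0 0 0 0

0 0 7 0
0 0 6 0
0 0 0 0
0 0 0 0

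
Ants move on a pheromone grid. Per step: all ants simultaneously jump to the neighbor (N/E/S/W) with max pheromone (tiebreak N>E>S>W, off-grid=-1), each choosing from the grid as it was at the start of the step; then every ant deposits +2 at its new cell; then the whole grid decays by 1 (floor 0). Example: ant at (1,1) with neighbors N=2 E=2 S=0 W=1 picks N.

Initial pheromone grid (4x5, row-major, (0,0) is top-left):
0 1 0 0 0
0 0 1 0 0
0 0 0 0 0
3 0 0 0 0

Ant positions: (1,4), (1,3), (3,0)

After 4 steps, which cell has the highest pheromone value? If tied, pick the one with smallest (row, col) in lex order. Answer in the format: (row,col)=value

Step 1: ant0:(1,4)->N->(0,4) | ant1:(1,3)->W->(1,2) | ant2:(3,0)->N->(2,0)
  grid max=2 at (1,2)
Step 2: ant0:(0,4)->S->(1,4) | ant1:(1,2)->N->(0,2) | ant2:(2,0)->S->(3,0)
  grid max=3 at (3,0)
Step 3: ant0:(1,4)->N->(0,4) | ant1:(0,2)->S->(1,2) | ant2:(3,0)->N->(2,0)
  grid max=2 at (1,2)
Step 4: ant0:(0,4)->S->(1,4) | ant1:(1,2)->N->(0,2) | ant2:(2,0)->S->(3,0)
  grid max=3 at (3,0)
Final grid:
  0 0 1 0 0
  0 0 1 0 1
  0 0 0 0 0
  3 0 0 0 0
Max pheromone 3 at (3,0)

Answer: (3,0)=3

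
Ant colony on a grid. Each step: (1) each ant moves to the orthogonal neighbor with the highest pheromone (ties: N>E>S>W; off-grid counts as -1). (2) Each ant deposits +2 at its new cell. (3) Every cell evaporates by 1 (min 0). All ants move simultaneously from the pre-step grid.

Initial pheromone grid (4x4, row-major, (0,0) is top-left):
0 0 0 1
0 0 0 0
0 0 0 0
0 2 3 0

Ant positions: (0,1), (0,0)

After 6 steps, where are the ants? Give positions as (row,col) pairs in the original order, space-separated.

Step 1: ant0:(0,1)->E->(0,2) | ant1:(0,0)->E->(0,1)
  grid max=2 at (3,2)
Step 2: ant0:(0,2)->W->(0,1) | ant1:(0,1)->E->(0,2)
  grid max=2 at (0,1)
Step 3: ant0:(0,1)->E->(0,2) | ant1:(0,2)->W->(0,1)
  grid max=3 at (0,1)
Step 4: ant0:(0,2)->W->(0,1) | ant1:(0,1)->E->(0,2)
  grid max=4 at (0,1)
Step 5: ant0:(0,1)->E->(0,2) | ant1:(0,2)->W->(0,1)
  grid max=5 at (0,1)
Step 6: ant0:(0,2)->W->(0,1) | ant1:(0,1)->E->(0,2)
  grid max=6 at (0,1)

(0,1) (0,2)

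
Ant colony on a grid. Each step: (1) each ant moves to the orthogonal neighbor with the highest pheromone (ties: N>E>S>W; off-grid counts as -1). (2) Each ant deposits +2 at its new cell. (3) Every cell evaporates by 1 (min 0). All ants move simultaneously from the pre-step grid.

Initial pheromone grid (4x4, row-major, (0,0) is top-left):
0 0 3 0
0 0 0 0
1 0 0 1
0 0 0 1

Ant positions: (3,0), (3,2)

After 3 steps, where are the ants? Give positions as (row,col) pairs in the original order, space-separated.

Step 1: ant0:(3,0)->N->(2,0) | ant1:(3,2)->E->(3,3)
  grid max=2 at (0,2)
Step 2: ant0:(2,0)->N->(1,0) | ant1:(3,3)->N->(2,3)
  grid max=1 at (0,2)
Step 3: ant0:(1,0)->S->(2,0) | ant1:(2,3)->S->(3,3)
  grid max=2 at (2,0)

(2,0) (3,3)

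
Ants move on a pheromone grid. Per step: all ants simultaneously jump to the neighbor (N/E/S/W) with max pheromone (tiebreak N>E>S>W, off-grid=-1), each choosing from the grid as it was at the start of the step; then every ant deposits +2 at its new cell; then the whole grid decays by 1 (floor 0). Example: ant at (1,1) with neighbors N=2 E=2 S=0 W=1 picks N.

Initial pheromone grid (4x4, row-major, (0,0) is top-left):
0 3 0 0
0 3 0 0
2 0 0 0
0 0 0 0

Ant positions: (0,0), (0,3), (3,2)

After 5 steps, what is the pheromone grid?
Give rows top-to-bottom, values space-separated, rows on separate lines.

After step 1: ants at (0,1),(1,3),(2,2)
  0 4 0 0
  0 2 0 1
  1 0 1 0
  0 0 0 0
After step 2: ants at (1,1),(0,3),(1,2)
  0 3 0 1
  0 3 1 0
  0 0 0 0
  0 0 0 0
After step 3: ants at (0,1),(1,3),(1,1)
  0 4 0 0
  0 4 0 1
  0 0 0 0
  0 0 0 0
After step 4: ants at (1,1),(0,3),(0,1)
  0 5 0 1
  0 5 0 0
  0 0 0 0
  0 0 0 0
After step 5: ants at (0,1),(1,3),(1,1)
  0 6 0 0
  0 6 0 1
  0 0 0 0
  0 0 0 0

0 6 0 0
0 6 0 1
0 0 0 0
0 0 0 0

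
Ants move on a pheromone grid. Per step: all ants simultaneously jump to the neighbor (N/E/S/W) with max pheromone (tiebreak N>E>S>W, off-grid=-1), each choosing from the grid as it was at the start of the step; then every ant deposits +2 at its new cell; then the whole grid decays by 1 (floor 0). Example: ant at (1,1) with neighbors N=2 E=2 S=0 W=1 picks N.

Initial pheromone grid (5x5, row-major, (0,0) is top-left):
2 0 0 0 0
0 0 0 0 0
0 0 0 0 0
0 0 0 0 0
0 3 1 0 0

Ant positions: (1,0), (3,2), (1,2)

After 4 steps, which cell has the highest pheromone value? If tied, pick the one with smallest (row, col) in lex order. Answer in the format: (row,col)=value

Answer: (4,1)=3

Derivation:
Step 1: ant0:(1,0)->N->(0,0) | ant1:(3,2)->S->(4,2) | ant2:(1,2)->N->(0,2)
  grid max=3 at (0,0)
Step 2: ant0:(0,0)->E->(0,1) | ant1:(4,2)->W->(4,1) | ant2:(0,2)->E->(0,3)
  grid max=3 at (4,1)
Step 3: ant0:(0,1)->W->(0,0) | ant1:(4,1)->E->(4,2) | ant2:(0,3)->E->(0,4)
  grid max=3 at (0,0)
Step 4: ant0:(0,0)->E->(0,1) | ant1:(4,2)->W->(4,1) | ant2:(0,4)->S->(1,4)
  grid max=3 at (4,1)
Final grid:
  2 1 0 0 0
  0 0 0 0 1
  0 0 0 0 0
  0 0 0 0 0
  0 3 1 0 0
Max pheromone 3 at (4,1)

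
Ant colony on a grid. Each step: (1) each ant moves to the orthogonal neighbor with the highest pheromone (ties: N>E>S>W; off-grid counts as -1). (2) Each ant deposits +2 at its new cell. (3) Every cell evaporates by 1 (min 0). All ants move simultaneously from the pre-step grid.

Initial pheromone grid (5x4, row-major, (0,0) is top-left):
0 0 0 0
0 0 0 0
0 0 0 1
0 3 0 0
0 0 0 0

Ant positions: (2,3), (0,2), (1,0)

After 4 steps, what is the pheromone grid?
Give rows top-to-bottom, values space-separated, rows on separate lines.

After step 1: ants at (1,3),(0,3),(0,0)
  1 0 0 1
  0 0 0 1
  0 0 0 0
  0 2 0 0
  0 0 0 0
After step 2: ants at (0,3),(1,3),(0,1)
  0 1 0 2
  0 0 0 2
  0 0 0 0
  0 1 0 0
  0 0 0 0
After step 3: ants at (1,3),(0,3),(0,2)
  0 0 1 3
  0 0 0 3
  0 0 0 0
  0 0 0 0
  0 0 0 0
After step 4: ants at (0,3),(1,3),(0,3)
  0 0 0 6
  0 0 0 4
  0 0 0 0
  0 0 0 0
  0 0 0 0

0 0 0 6
0 0 0 4
0 0 0 0
0 0 0 0
0 0 0 0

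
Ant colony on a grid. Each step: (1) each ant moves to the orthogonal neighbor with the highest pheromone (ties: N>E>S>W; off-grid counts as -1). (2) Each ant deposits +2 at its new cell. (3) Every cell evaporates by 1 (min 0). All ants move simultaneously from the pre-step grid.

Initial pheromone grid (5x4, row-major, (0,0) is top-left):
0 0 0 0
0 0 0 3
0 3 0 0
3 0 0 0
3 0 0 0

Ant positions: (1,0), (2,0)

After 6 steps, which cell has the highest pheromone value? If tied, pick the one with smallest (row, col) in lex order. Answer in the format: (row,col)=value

Step 1: ant0:(1,0)->N->(0,0) | ant1:(2,0)->E->(2,1)
  grid max=4 at (2,1)
Step 2: ant0:(0,0)->E->(0,1) | ant1:(2,1)->N->(1,1)
  grid max=3 at (2,1)
Step 3: ant0:(0,1)->S->(1,1) | ant1:(1,1)->S->(2,1)
  grid max=4 at (2,1)
Step 4: ant0:(1,1)->S->(2,1) | ant1:(2,1)->N->(1,1)
  grid max=5 at (2,1)
Step 5: ant0:(2,1)->N->(1,1) | ant1:(1,1)->S->(2,1)
  grid max=6 at (2,1)
Step 6: ant0:(1,1)->S->(2,1) | ant1:(2,1)->N->(1,1)
  grid max=7 at (2,1)
Final grid:
  0 0 0 0
  0 5 0 0
  0 7 0 0
  0 0 0 0
  0 0 0 0
Max pheromone 7 at (2,1)

Answer: (2,1)=7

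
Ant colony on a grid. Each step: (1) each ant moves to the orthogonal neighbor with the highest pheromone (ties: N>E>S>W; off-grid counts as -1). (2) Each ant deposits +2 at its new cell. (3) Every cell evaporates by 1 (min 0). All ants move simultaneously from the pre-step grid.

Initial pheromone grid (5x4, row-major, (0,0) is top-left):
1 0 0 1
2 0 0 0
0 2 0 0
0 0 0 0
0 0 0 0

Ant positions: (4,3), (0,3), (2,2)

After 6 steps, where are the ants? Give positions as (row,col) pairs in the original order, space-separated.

Step 1: ant0:(4,3)->N->(3,3) | ant1:(0,3)->S->(1,3) | ant2:(2,2)->W->(2,1)
  grid max=3 at (2,1)
Step 2: ant0:(3,3)->N->(2,3) | ant1:(1,3)->N->(0,3) | ant2:(2,1)->N->(1,1)
  grid max=2 at (2,1)
Step 3: ant0:(2,3)->N->(1,3) | ant1:(0,3)->S->(1,3) | ant2:(1,1)->S->(2,1)
  grid max=3 at (1,3)
Step 4: ant0:(1,3)->N->(0,3) | ant1:(1,3)->N->(0,3) | ant2:(2,1)->N->(1,1)
  grid max=3 at (0,3)
Step 5: ant0:(0,3)->S->(1,3) | ant1:(0,3)->S->(1,3) | ant2:(1,1)->S->(2,1)
  grid max=5 at (1,3)
Step 6: ant0:(1,3)->N->(0,3) | ant1:(1,3)->N->(0,3) | ant2:(2,1)->N->(1,1)
  grid max=5 at (0,3)

(0,3) (0,3) (1,1)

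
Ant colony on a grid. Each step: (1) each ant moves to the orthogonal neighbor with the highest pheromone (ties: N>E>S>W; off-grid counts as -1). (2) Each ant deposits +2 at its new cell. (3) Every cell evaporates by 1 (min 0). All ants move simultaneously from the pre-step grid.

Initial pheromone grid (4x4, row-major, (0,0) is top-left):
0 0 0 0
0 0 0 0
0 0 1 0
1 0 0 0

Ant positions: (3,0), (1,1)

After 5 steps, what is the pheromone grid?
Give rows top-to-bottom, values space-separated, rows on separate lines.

After step 1: ants at (2,0),(0,1)
  0 1 0 0
  0 0 0 0
  1 0 0 0
  0 0 0 0
After step 2: ants at (1,0),(0,2)
  0 0 1 0
  1 0 0 0
  0 0 0 0
  0 0 0 0
After step 3: ants at (0,0),(0,3)
  1 0 0 1
  0 0 0 0
  0 0 0 0
  0 0 0 0
After step 4: ants at (0,1),(1,3)
  0 1 0 0
  0 0 0 1
  0 0 0 0
  0 0 0 0
After step 5: ants at (0,2),(0,3)
  0 0 1 1
  0 0 0 0
  0 0 0 0
  0 0 0 0

0 0 1 1
0 0 0 0
0 0 0 0
0 0 0 0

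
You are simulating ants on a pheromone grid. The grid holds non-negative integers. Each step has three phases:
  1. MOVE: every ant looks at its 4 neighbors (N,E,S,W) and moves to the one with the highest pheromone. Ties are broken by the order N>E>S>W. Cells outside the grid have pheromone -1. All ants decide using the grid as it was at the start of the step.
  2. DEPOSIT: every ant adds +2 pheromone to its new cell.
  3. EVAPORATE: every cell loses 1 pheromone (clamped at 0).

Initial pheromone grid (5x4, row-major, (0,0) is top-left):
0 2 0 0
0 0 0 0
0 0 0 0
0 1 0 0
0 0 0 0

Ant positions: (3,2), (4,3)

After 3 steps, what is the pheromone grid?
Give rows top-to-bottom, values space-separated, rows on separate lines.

After step 1: ants at (3,1),(3,3)
  0 1 0 0
  0 0 0 0
  0 0 0 0
  0 2 0 1
  0 0 0 0
After step 2: ants at (2,1),(2,3)
  0 0 0 0
  0 0 0 0
  0 1 0 1
  0 1 0 0
  0 0 0 0
After step 3: ants at (3,1),(1,3)
  0 0 0 0
  0 0 0 1
  0 0 0 0
  0 2 0 0
  0 0 0 0

0 0 0 0
0 0 0 1
0 0 0 0
0 2 0 0
0 0 0 0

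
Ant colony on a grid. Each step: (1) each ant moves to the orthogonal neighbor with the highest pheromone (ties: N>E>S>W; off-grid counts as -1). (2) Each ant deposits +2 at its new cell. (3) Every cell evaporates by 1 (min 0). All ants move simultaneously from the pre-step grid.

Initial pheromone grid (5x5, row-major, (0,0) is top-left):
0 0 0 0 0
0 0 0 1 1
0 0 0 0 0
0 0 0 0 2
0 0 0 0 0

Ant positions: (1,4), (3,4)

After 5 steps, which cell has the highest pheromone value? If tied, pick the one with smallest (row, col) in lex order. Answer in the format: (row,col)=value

Step 1: ant0:(1,4)->W->(1,3) | ant1:(3,4)->N->(2,4)
  grid max=2 at (1,3)
Step 2: ant0:(1,3)->N->(0,3) | ant1:(2,4)->S->(3,4)
  grid max=2 at (3,4)
Step 3: ant0:(0,3)->S->(1,3) | ant1:(3,4)->N->(2,4)
  grid max=2 at (1,3)
Step 4: ant0:(1,3)->N->(0,3) | ant1:(2,4)->S->(3,4)
  grid max=2 at (3,4)
Step 5: ant0:(0,3)->S->(1,3) | ant1:(3,4)->N->(2,4)
  grid max=2 at (1,3)
Final grid:
  0 0 0 0 0
  0 0 0 2 0
  0 0 0 0 1
  0 0 0 0 1
  0 0 0 0 0
Max pheromone 2 at (1,3)

Answer: (1,3)=2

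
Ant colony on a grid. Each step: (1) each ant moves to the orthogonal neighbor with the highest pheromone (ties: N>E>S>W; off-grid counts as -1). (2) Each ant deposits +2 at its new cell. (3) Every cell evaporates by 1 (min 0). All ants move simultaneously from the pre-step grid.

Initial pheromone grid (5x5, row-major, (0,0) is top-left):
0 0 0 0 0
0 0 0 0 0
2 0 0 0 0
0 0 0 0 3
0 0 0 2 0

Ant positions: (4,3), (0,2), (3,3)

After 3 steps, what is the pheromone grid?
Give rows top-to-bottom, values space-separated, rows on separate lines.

After step 1: ants at (3,3),(0,3),(3,4)
  0 0 0 1 0
  0 0 0 0 0
  1 0 0 0 0
  0 0 0 1 4
  0 0 0 1 0
After step 2: ants at (3,4),(0,4),(3,3)
  0 0 0 0 1
  0 0 0 0 0
  0 0 0 0 0
  0 0 0 2 5
  0 0 0 0 0
After step 3: ants at (3,3),(1,4),(3,4)
  0 0 0 0 0
  0 0 0 0 1
  0 0 0 0 0
  0 0 0 3 6
  0 0 0 0 0

0 0 0 0 0
0 0 0 0 1
0 0 0 0 0
0 0 0 3 6
0 0 0 0 0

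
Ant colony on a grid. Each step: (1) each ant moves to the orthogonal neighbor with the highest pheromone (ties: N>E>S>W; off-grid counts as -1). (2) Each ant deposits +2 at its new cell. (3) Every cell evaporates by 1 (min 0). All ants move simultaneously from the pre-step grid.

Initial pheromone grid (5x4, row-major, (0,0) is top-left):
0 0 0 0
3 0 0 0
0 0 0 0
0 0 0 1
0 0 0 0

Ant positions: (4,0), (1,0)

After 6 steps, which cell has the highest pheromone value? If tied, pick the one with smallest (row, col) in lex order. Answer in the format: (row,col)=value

Answer: (1,0)=7

Derivation:
Step 1: ant0:(4,0)->N->(3,0) | ant1:(1,0)->N->(0,0)
  grid max=2 at (1,0)
Step 2: ant0:(3,0)->N->(2,0) | ant1:(0,0)->S->(1,0)
  grid max=3 at (1,0)
Step 3: ant0:(2,0)->N->(1,0) | ant1:(1,0)->S->(2,0)
  grid max=4 at (1,0)
Step 4: ant0:(1,0)->S->(2,0) | ant1:(2,0)->N->(1,0)
  grid max=5 at (1,0)
Step 5: ant0:(2,0)->N->(1,0) | ant1:(1,0)->S->(2,0)
  grid max=6 at (1,0)
Step 6: ant0:(1,0)->S->(2,0) | ant1:(2,0)->N->(1,0)
  grid max=7 at (1,0)
Final grid:
  0 0 0 0
  7 0 0 0
  5 0 0 0
  0 0 0 0
  0 0 0 0
Max pheromone 7 at (1,0)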